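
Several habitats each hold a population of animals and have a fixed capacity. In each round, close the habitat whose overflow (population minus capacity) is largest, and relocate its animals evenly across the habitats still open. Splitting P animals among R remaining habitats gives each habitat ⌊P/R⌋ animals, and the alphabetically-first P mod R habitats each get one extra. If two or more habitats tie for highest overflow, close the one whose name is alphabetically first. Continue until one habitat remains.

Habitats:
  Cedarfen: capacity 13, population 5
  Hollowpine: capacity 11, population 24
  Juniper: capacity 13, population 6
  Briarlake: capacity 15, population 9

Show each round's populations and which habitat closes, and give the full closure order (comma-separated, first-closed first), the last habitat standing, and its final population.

Round 1: Briarlake=9 Cedarfen=5 Hollowpine=24 Juniper=6 → close Hollowpine (overflow 13)
  24÷3 = 8 each, +1 to first 0
Round 2: Briarlake=17 Cedarfen=13 Juniper=14 → close Briarlake (overflow 2)
  17÷2 = 8 each, +1 to first 1
Round 3: Cedarfen=22 Juniper=22 → close Cedarfen (overflow 9)
  22÷1 = 22 each, +1 to first 0

Closure order: Hollowpine, Briarlake, Cedarfen
Last habitat: Juniper with 44 animals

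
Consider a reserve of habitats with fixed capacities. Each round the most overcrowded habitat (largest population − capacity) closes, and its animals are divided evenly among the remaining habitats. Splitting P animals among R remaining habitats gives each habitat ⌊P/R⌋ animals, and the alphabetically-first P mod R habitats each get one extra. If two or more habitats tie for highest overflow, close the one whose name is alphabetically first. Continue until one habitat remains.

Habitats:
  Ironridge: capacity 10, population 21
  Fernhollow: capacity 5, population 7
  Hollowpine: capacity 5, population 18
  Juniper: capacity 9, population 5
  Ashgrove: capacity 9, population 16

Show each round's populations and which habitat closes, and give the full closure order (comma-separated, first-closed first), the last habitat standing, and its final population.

Round 1: Ashgrove=16 Fernhollow=7 Hollowpine=18 Ironridge=21 Juniper=5 → close Hollowpine (overflow 13)
  18÷4 = 4 each, +1 to first 2
Round 2: Ashgrove=21 Fernhollow=12 Ironridge=25 Juniper=9 → close Ironridge (overflow 15)
  25÷3 = 8 each, +1 to first 1
Round 3: Ashgrove=30 Fernhollow=20 Juniper=17 → close Ashgrove (overflow 21)
  30÷2 = 15 each, +1 to first 0
Round 4: Fernhollow=35 Juniper=32 → close Fernhollow (overflow 30)
  35÷1 = 35 each, +1 to first 0

Closure order: Hollowpine, Ironridge, Ashgrove, Fernhollow
Last habitat: Juniper with 67 animals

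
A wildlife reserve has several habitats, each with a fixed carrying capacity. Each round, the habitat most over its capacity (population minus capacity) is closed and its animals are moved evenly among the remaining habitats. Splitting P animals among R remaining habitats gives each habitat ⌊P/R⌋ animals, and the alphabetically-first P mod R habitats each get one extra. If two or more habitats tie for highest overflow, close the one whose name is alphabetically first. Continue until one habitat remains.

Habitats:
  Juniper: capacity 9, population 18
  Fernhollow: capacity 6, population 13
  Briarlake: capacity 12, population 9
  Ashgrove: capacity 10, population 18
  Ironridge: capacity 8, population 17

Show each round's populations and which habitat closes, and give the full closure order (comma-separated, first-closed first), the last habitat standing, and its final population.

Closure order: Ironridge, Ashgrove, Juniper, Fernhollow
Last habitat: Briarlake with 75 animals

Round 1: Ashgrove=18 Briarlake=9 Fernhollow=13 Ironridge=17 Juniper=18 → close Ironridge (overflow 9)
  17÷4 = 4 each, +1 to first 1
Round 2: Ashgrove=23 Briarlake=13 Fernhollow=17 Juniper=22 → close Ashgrove (overflow 13)
  23÷3 = 7 each, +1 to first 2
Round 3: Briarlake=21 Fernhollow=25 Juniper=29 → close Juniper (overflow 20)
  29÷2 = 14 each, +1 to first 1
Round 4: Briarlake=36 Fernhollow=39 → close Fernhollow (overflow 33)
  39÷1 = 39 each, +1 to first 0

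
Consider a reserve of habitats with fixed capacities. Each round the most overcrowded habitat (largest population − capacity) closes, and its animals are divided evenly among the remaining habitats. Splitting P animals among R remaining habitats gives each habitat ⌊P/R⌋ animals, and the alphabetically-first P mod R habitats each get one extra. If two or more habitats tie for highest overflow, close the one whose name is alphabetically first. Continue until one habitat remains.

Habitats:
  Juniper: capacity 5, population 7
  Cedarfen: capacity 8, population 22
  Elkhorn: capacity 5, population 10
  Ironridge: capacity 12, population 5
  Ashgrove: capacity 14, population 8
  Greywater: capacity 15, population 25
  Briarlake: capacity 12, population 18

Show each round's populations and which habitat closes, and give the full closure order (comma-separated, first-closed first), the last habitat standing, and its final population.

Round 1: Ashgrove=8 Briarlake=18 Cedarfen=22 Elkhorn=10 Greywater=25 Ironridge=5 Juniper=7 → close Cedarfen (overflow 14)
  22÷6 = 3 each, +1 to first 4
Round 2: Ashgrove=12 Briarlake=22 Elkhorn=14 Greywater=29 Ironridge=8 Juniper=10 → close Greywater (overflow 14)
  29÷5 = 5 each, +1 to first 4
Round 3: Ashgrove=18 Briarlake=28 Elkhorn=20 Ironridge=14 Juniper=15 → close Briarlake (overflow 16)
  28÷4 = 7 each, +1 to first 0
Round 4: Ashgrove=25 Elkhorn=27 Ironridge=21 Juniper=22 → close Elkhorn (overflow 22)
  27÷3 = 9 each, +1 to first 0
Round 5: Ashgrove=34 Ironridge=30 Juniper=31 → close Juniper (overflow 26)
  31÷2 = 15 each, +1 to first 1
Round 6: Ashgrove=50 Ironridge=45 → close Ashgrove (overflow 36)
  50÷1 = 50 each, +1 to first 0

Closure order: Cedarfen, Greywater, Briarlake, Elkhorn, Juniper, Ashgrove
Last habitat: Ironridge with 95 animals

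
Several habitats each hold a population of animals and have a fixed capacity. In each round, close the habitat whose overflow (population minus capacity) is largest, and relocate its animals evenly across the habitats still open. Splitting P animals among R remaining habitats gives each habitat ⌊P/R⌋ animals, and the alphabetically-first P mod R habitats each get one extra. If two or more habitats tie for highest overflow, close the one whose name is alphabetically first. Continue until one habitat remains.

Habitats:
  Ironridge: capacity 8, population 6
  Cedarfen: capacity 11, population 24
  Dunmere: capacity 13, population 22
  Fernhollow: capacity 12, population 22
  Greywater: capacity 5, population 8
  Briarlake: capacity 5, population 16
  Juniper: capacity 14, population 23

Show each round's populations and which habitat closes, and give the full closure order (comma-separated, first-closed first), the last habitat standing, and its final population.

Round 1: Briarlake=16 Cedarfen=24 Dunmere=22 Fernhollow=22 Greywater=8 Ironridge=6 Juniper=23 → close Cedarfen (overflow 13)
  24÷6 = 4 each, +1 to first 0
Round 2: Briarlake=20 Dunmere=26 Fernhollow=26 Greywater=12 Ironridge=10 Juniper=27 → close Briarlake (overflow 15)
  20÷5 = 4 each, +1 to first 0
Round 3: Dunmere=30 Fernhollow=30 Greywater=16 Ironridge=14 Juniper=31 → close Fernhollow (overflow 18)
  30÷4 = 7 each, +1 to first 2
Round 4: Dunmere=38 Greywater=24 Ironridge=21 Juniper=38 → close Dunmere (overflow 25)
  38÷3 = 12 each, +1 to first 2
Round 5: Greywater=37 Ironridge=34 Juniper=50 → close Juniper (overflow 36)
  50÷2 = 25 each, +1 to first 0
Round 6: Greywater=62 Ironridge=59 → close Greywater (overflow 57)
  62÷1 = 62 each, +1 to first 0

Closure order: Cedarfen, Briarlake, Fernhollow, Dunmere, Juniper, Greywater
Last habitat: Ironridge with 121 animals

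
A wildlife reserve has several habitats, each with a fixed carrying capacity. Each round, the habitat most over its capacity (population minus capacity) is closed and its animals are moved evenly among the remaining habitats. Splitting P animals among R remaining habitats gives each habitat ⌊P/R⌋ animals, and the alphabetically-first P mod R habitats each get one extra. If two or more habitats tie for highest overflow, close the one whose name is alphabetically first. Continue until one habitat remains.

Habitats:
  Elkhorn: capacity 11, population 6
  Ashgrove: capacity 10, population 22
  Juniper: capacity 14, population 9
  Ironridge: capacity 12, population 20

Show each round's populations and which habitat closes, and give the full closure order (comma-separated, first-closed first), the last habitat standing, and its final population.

Closure order: Ashgrove, Ironridge, Elkhorn
Last habitat: Juniper with 57 animals

Round 1: Ashgrove=22 Elkhorn=6 Ironridge=20 Juniper=9 → close Ashgrove (overflow 12)
  22÷3 = 7 each, +1 to first 1
Round 2: Elkhorn=14 Ironridge=27 Juniper=16 → close Ironridge (overflow 15)
  27÷2 = 13 each, +1 to first 1
Round 3: Elkhorn=28 Juniper=29 → close Elkhorn (overflow 17)
  28÷1 = 28 each, +1 to first 0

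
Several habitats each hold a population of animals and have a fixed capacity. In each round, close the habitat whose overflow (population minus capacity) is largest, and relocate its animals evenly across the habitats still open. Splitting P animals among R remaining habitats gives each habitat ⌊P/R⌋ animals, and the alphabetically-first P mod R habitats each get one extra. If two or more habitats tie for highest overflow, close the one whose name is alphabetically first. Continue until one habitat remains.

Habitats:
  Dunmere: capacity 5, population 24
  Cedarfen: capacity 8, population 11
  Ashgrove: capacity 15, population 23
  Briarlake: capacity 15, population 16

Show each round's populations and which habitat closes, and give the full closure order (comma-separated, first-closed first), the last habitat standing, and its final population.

Closure order: Dunmere, Ashgrove, Cedarfen
Last habitat: Briarlake with 74 animals

Round 1: Ashgrove=23 Briarlake=16 Cedarfen=11 Dunmere=24 → close Dunmere (overflow 19)
  24÷3 = 8 each, +1 to first 0
Round 2: Ashgrove=31 Briarlake=24 Cedarfen=19 → close Ashgrove (overflow 16)
  31÷2 = 15 each, +1 to first 1
Round 3: Briarlake=40 Cedarfen=34 → close Cedarfen (overflow 26)
  34÷1 = 34 each, +1 to first 0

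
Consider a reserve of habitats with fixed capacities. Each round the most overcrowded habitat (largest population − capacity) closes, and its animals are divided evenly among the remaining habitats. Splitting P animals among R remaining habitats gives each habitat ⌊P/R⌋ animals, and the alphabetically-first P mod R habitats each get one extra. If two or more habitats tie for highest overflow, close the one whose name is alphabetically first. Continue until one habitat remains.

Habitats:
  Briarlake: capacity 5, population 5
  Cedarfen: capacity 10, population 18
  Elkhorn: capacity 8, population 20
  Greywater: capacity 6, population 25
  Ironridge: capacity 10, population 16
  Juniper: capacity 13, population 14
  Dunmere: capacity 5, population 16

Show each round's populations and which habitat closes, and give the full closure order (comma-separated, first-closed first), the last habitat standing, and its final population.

Round 1: Briarlake=5 Cedarfen=18 Dunmere=16 Elkhorn=20 Greywater=25 Ironridge=16 Juniper=14 → close Greywater (overflow 19)
  25÷6 = 4 each, +1 to first 1
Round 2: Briarlake=10 Cedarfen=22 Dunmere=20 Elkhorn=24 Ironridge=20 Juniper=18 → close Elkhorn (overflow 16)
  24÷5 = 4 each, +1 to first 4
Round 3: Briarlake=15 Cedarfen=27 Dunmere=25 Ironridge=25 Juniper=22 → close Dunmere (overflow 20)
  25÷4 = 6 each, +1 to first 1
Round 4: Briarlake=22 Cedarfen=33 Ironridge=31 Juniper=28 → close Cedarfen (overflow 23)
  33÷3 = 11 each, +1 to first 0
Round 5: Briarlake=33 Ironridge=42 Juniper=39 → close Ironridge (overflow 32)
  42÷2 = 21 each, +1 to first 0
Round 6: Briarlake=54 Juniper=60 → close Briarlake (overflow 49)
  54÷1 = 54 each, +1 to first 0

Closure order: Greywater, Elkhorn, Dunmere, Cedarfen, Ironridge, Briarlake
Last habitat: Juniper with 114 animals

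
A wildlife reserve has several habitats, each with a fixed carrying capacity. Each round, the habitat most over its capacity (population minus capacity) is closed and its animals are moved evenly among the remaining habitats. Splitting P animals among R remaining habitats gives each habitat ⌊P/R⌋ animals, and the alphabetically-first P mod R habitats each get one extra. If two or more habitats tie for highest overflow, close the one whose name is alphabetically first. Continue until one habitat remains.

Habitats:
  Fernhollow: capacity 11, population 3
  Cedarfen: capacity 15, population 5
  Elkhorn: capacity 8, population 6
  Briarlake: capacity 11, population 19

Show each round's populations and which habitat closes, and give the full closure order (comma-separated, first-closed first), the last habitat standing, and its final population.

Closure order: Briarlake, Elkhorn, Fernhollow
Last habitat: Cedarfen with 33 animals

Round 1: Briarlake=19 Cedarfen=5 Elkhorn=6 Fernhollow=3 → close Briarlake (overflow 8)
  19÷3 = 6 each, +1 to first 1
Round 2: Cedarfen=12 Elkhorn=12 Fernhollow=9 → close Elkhorn (overflow 4)
  12÷2 = 6 each, +1 to first 0
Round 3: Cedarfen=18 Fernhollow=15 → close Fernhollow (overflow 4)
  15÷1 = 15 each, +1 to first 0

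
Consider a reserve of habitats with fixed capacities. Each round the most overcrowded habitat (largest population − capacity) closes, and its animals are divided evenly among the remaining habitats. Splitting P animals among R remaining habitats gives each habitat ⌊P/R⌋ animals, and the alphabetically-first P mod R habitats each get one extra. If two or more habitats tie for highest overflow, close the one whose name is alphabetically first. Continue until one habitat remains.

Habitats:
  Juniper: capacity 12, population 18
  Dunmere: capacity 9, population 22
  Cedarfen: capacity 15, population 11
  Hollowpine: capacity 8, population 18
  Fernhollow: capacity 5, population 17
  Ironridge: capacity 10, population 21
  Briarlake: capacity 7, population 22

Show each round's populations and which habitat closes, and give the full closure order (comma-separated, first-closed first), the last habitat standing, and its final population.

Round 1: Briarlake=22 Cedarfen=11 Dunmere=22 Fernhollow=17 Hollowpine=18 Ironridge=21 Juniper=18 → close Briarlake (overflow 15)
  22÷6 = 3 each, +1 to first 4
Round 2: Cedarfen=15 Dunmere=26 Fernhollow=21 Hollowpine=22 Ironridge=24 Juniper=21 → close Dunmere (overflow 17)
  26÷5 = 5 each, +1 to first 1
Round 3: Cedarfen=21 Fernhollow=26 Hollowpine=27 Ironridge=29 Juniper=26 → close Fernhollow (overflow 21)
  26÷4 = 6 each, +1 to first 2
Round 4: Cedarfen=28 Hollowpine=34 Ironridge=35 Juniper=32 → close Hollowpine (overflow 26)
  34÷3 = 11 each, +1 to first 1
Round 5: Cedarfen=40 Ironridge=46 Juniper=43 → close Ironridge (overflow 36)
  46÷2 = 23 each, +1 to first 0
Round 6: Cedarfen=63 Juniper=66 → close Juniper (overflow 54)
  66÷1 = 66 each, +1 to first 0

Closure order: Briarlake, Dunmere, Fernhollow, Hollowpine, Ironridge, Juniper
Last habitat: Cedarfen with 129 animals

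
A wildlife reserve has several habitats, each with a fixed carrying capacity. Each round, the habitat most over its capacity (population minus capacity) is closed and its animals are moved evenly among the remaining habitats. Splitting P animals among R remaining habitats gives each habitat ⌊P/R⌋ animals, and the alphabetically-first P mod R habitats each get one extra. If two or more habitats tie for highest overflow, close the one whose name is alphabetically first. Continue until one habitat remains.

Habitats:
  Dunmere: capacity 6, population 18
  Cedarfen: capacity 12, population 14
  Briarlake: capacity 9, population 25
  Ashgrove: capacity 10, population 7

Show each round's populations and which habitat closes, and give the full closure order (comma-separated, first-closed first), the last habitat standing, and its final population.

Closure order: Briarlake, Dunmere, Cedarfen
Last habitat: Ashgrove with 64 animals

Round 1: Ashgrove=7 Briarlake=25 Cedarfen=14 Dunmere=18 → close Briarlake (overflow 16)
  25÷3 = 8 each, +1 to first 1
Round 2: Ashgrove=16 Cedarfen=22 Dunmere=26 → close Dunmere (overflow 20)
  26÷2 = 13 each, +1 to first 0
Round 3: Ashgrove=29 Cedarfen=35 → close Cedarfen (overflow 23)
  35÷1 = 35 each, +1 to first 0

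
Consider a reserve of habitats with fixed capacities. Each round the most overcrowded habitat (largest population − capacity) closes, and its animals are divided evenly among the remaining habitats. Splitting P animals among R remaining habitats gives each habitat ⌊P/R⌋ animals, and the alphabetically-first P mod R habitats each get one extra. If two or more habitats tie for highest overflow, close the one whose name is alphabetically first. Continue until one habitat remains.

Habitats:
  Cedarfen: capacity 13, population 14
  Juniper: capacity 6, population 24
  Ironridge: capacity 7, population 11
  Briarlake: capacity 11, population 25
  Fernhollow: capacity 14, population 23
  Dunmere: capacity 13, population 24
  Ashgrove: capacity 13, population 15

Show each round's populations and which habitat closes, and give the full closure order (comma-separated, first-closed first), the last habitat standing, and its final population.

Round 1: Ashgrove=15 Briarlake=25 Cedarfen=14 Dunmere=24 Fernhollow=23 Ironridge=11 Juniper=24 → close Juniper (overflow 18)
  24÷6 = 4 each, +1 to first 0
Round 2: Ashgrove=19 Briarlake=29 Cedarfen=18 Dunmere=28 Fernhollow=27 Ironridge=15 → close Briarlake (overflow 18)
  29÷5 = 5 each, +1 to first 4
Round 3: Ashgrove=25 Cedarfen=24 Dunmere=34 Fernhollow=33 Ironridge=20 → close Dunmere (overflow 21)
  34÷4 = 8 each, +1 to first 2
Round 4: Ashgrove=34 Cedarfen=33 Fernhollow=41 Ironridge=28 → close Fernhollow (overflow 27)
  41÷3 = 13 each, +1 to first 2
Round 5: Ashgrove=48 Cedarfen=47 Ironridge=41 → close Ashgrove (overflow 35)
  48÷2 = 24 each, +1 to first 0
Round 6: Cedarfen=71 Ironridge=65 → close Cedarfen (overflow 58)
  71÷1 = 71 each, +1 to first 0

Closure order: Juniper, Briarlake, Dunmere, Fernhollow, Ashgrove, Cedarfen
Last habitat: Ironridge with 136 animals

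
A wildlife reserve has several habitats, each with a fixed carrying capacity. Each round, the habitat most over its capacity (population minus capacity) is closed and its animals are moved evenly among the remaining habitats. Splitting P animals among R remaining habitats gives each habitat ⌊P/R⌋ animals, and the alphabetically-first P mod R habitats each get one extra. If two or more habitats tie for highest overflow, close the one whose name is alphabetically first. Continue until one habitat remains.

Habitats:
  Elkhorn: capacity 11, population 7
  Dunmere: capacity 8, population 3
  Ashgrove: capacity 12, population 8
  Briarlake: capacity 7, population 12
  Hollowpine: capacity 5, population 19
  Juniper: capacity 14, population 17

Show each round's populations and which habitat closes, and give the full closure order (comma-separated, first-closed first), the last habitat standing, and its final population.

Round 1: Ashgrove=8 Briarlake=12 Dunmere=3 Elkhorn=7 Hollowpine=19 Juniper=17 → close Hollowpine (overflow 14)
  19÷5 = 3 each, +1 to first 4
Round 2: Ashgrove=12 Briarlake=16 Dunmere=7 Elkhorn=11 Juniper=20 → close Briarlake (overflow 9)
  16÷4 = 4 each, +1 to first 0
Round 3: Ashgrove=16 Dunmere=11 Elkhorn=15 Juniper=24 → close Juniper (overflow 10)
  24÷3 = 8 each, +1 to first 0
Round 4: Ashgrove=24 Dunmere=19 Elkhorn=23 → close Ashgrove (overflow 12)
  24÷2 = 12 each, +1 to first 0
Round 5: Dunmere=31 Elkhorn=35 → close Elkhorn (overflow 24)
  35÷1 = 35 each, +1 to first 0

Closure order: Hollowpine, Briarlake, Juniper, Ashgrove, Elkhorn
Last habitat: Dunmere with 66 animals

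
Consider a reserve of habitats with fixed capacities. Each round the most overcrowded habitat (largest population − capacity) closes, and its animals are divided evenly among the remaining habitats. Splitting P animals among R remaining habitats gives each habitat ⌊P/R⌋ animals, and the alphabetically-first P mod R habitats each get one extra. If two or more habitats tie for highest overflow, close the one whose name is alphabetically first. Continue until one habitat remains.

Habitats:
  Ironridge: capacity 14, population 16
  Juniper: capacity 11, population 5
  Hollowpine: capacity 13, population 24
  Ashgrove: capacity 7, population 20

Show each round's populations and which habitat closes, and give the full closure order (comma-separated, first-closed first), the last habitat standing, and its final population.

Round 1: Ashgrove=20 Hollowpine=24 Ironridge=16 Juniper=5 → close Ashgrove (overflow 13)
  20÷3 = 6 each, +1 to first 2
Round 2: Hollowpine=31 Ironridge=23 Juniper=11 → close Hollowpine (overflow 18)
  31÷2 = 15 each, +1 to first 1
Round 3: Ironridge=39 Juniper=26 → close Ironridge (overflow 25)
  39÷1 = 39 each, +1 to first 0

Closure order: Ashgrove, Hollowpine, Ironridge
Last habitat: Juniper with 65 animals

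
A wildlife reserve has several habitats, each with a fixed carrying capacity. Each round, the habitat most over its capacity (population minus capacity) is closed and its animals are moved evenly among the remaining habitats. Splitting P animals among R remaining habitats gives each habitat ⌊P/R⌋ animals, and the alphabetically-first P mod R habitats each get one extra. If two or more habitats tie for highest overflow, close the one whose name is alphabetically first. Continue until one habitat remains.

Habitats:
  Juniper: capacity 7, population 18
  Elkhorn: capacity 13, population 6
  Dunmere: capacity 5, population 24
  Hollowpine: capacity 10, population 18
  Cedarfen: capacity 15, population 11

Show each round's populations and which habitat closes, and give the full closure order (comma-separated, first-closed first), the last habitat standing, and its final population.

Round 1: Cedarfen=11 Dunmere=24 Elkhorn=6 Hollowpine=18 Juniper=18 → close Dunmere (overflow 19)
  24÷4 = 6 each, +1 to first 0
Round 2: Cedarfen=17 Elkhorn=12 Hollowpine=24 Juniper=24 → close Juniper (overflow 17)
  24÷3 = 8 each, +1 to first 0
Round 3: Cedarfen=25 Elkhorn=20 Hollowpine=32 → close Hollowpine (overflow 22)
  32÷2 = 16 each, +1 to first 0
Round 4: Cedarfen=41 Elkhorn=36 → close Cedarfen (overflow 26)
  41÷1 = 41 each, +1 to first 0

Closure order: Dunmere, Juniper, Hollowpine, Cedarfen
Last habitat: Elkhorn with 77 animals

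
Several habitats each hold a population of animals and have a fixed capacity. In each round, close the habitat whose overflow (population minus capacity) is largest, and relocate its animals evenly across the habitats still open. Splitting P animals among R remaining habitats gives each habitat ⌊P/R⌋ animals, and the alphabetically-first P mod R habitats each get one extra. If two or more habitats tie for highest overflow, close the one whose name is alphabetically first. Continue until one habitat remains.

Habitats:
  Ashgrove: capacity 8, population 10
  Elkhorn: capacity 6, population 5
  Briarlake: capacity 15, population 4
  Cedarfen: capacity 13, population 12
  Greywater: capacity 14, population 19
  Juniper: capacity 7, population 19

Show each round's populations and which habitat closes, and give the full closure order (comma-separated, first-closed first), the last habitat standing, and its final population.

Closure order: Juniper, Greywater, Ashgrove, Cedarfen, Elkhorn
Last habitat: Briarlake with 69 animals

Round 1: Ashgrove=10 Briarlake=4 Cedarfen=12 Elkhorn=5 Greywater=19 Juniper=19 → close Juniper (overflow 12)
  19÷5 = 3 each, +1 to first 4
Round 2: Ashgrove=14 Briarlake=8 Cedarfen=16 Elkhorn=9 Greywater=22 → close Greywater (overflow 8)
  22÷4 = 5 each, +1 to first 2
Round 3: Ashgrove=20 Briarlake=14 Cedarfen=21 Elkhorn=14 → close Ashgrove (overflow 12)
  20÷3 = 6 each, +1 to first 2
Round 4: Briarlake=21 Cedarfen=28 Elkhorn=20 → close Cedarfen (overflow 15)
  28÷2 = 14 each, +1 to first 0
Round 5: Briarlake=35 Elkhorn=34 → close Elkhorn (overflow 28)
  34÷1 = 34 each, +1 to first 0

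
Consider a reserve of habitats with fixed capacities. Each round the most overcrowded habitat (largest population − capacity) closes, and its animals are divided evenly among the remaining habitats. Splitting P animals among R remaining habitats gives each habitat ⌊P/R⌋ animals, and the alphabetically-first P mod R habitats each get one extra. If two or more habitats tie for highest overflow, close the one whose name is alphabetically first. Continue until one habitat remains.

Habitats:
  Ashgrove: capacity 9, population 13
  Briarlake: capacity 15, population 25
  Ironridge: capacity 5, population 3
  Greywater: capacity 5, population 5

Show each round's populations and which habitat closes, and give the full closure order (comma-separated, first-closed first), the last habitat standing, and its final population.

Closure order: Briarlake, Ashgrove, Greywater
Last habitat: Ironridge with 46 animals

Round 1: Ashgrove=13 Briarlake=25 Greywater=5 Ironridge=3 → close Briarlake (overflow 10)
  25÷3 = 8 each, +1 to first 1
Round 2: Ashgrove=22 Greywater=13 Ironridge=11 → close Ashgrove (overflow 13)
  22÷2 = 11 each, +1 to first 0
Round 3: Greywater=24 Ironridge=22 → close Greywater (overflow 19)
  24÷1 = 24 each, +1 to first 0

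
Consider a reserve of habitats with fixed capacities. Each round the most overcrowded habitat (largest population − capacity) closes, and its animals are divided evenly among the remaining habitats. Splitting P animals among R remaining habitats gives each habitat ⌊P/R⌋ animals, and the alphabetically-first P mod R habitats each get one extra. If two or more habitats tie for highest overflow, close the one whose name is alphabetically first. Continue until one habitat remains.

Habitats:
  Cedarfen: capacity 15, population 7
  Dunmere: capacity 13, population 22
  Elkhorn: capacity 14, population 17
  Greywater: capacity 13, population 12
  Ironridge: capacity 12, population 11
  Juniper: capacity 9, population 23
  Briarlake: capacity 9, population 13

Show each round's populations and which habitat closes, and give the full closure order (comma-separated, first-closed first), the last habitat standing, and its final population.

Round 1: Briarlake=13 Cedarfen=7 Dunmere=22 Elkhorn=17 Greywater=12 Ironridge=11 Juniper=23 → close Juniper (overflow 14)
  23÷6 = 3 each, +1 to first 5
Round 2: Briarlake=17 Cedarfen=11 Dunmere=26 Elkhorn=21 Greywater=16 Ironridge=14 → close Dunmere (overflow 13)
  26÷5 = 5 each, +1 to first 1
Round 3: Briarlake=23 Cedarfen=16 Elkhorn=26 Greywater=21 Ironridge=19 → close Briarlake (overflow 14)
  23÷4 = 5 each, +1 to first 3
Round 4: Cedarfen=22 Elkhorn=32 Greywater=27 Ironridge=24 → close Elkhorn (overflow 18)
  32÷3 = 10 each, +1 to first 2
Round 5: Cedarfen=33 Greywater=38 Ironridge=34 → close Greywater (overflow 25)
  38÷2 = 19 each, +1 to first 0
Round 6: Cedarfen=52 Ironridge=53 → close Ironridge (overflow 41)
  53÷1 = 53 each, +1 to first 0

Closure order: Juniper, Dunmere, Briarlake, Elkhorn, Greywater, Ironridge
Last habitat: Cedarfen with 105 animals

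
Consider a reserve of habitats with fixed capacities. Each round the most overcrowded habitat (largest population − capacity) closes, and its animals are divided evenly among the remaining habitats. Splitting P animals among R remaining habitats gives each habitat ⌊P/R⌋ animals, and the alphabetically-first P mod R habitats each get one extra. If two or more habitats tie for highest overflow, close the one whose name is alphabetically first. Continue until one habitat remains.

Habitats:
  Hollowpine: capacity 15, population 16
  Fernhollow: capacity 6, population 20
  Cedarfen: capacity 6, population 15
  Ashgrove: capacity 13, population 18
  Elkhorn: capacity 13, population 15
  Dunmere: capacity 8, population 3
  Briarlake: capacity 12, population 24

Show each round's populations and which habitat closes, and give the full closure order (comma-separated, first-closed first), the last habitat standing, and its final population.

Round 1: Ashgrove=18 Briarlake=24 Cedarfen=15 Dunmere=3 Elkhorn=15 Fernhollow=20 Hollowpine=16 → close Fernhollow (overflow 14)
  20÷6 = 3 each, +1 to first 2
Round 2: Ashgrove=22 Briarlake=28 Cedarfen=18 Dunmere=6 Elkhorn=18 Hollowpine=19 → close Briarlake (overflow 16)
  28÷5 = 5 each, +1 to first 3
Round 3: Ashgrove=28 Cedarfen=24 Dunmere=12 Elkhorn=23 Hollowpine=24 → close Cedarfen (overflow 18)
  24÷4 = 6 each, +1 to first 0
Round 4: Ashgrove=34 Dunmere=18 Elkhorn=29 Hollowpine=30 → close Ashgrove (overflow 21)
  34÷3 = 11 each, +1 to first 1
Round 5: Dunmere=30 Elkhorn=40 Hollowpine=41 → close Elkhorn (overflow 27)
  40÷2 = 20 each, +1 to first 0
Round 6: Dunmere=50 Hollowpine=61 → close Hollowpine (overflow 46)
  61÷1 = 61 each, +1 to first 0

Closure order: Fernhollow, Briarlake, Cedarfen, Ashgrove, Elkhorn, Hollowpine
Last habitat: Dunmere with 111 animals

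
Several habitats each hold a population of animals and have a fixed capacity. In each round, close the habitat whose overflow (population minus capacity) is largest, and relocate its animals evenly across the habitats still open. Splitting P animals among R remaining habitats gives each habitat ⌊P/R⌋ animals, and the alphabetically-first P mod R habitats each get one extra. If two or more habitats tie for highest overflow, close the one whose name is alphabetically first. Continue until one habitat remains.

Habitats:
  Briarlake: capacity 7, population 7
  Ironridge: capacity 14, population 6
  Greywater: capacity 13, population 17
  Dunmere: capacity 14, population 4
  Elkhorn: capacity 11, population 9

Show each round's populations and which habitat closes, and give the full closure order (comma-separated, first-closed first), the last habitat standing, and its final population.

Closure order: Greywater, Briarlake, Elkhorn, Ironridge
Last habitat: Dunmere with 43 animals

Round 1: Briarlake=7 Dunmere=4 Elkhorn=9 Greywater=17 Ironridge=6 → close Greywater (overflow 4)
  17÷4 = 4 each, +1 to first 1
Round 2: Briarlake=12 Dunmere=8 Elkhorn=13 Ironridge=10 → close Briarlake (overflow 5)
  12÷3 = 4 each, +1 to first 0
Round 3: Dunmere=12 Elkhorn=17 Ironridge=14 → close Elkhorn (overflow 6)
  17÷2 = 8 each, +1 to first 1
Round 4: Dunmere=21 Ironridge=22 → close Ironridge (overflow 8)
  22÷1 = 22 each, +1 to first 0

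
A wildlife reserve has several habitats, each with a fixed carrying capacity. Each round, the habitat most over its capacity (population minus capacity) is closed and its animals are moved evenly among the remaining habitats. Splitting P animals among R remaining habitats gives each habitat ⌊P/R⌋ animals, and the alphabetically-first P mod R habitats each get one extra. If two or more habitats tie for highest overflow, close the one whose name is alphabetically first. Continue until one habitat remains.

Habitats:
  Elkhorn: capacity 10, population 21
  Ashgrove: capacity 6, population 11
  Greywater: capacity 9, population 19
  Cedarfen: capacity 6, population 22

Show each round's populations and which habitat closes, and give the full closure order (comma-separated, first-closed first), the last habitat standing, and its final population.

Closure order: Cedarfen, Elkhorn, Greywater
Last habitat: Ashgrove with 73 animals

Round 1: Ashgrove=11 Cedarfen=22 Elkhorn=21 Greywater=19 → close Cedarfen (overflow 16)
  22÷3 = 7 each, +1 to first 1
Round 2: Ashgrove=19 Elkhorn=28 Greywater=26 → close Elkhorn (overflow 18)
  28÷2 = 14 each, +1 to first 0
Round 3: Ashgrove=33 Greywater=40 → close Greywater (overflow 31)
  40÷1 = 40 each, +1 to first 0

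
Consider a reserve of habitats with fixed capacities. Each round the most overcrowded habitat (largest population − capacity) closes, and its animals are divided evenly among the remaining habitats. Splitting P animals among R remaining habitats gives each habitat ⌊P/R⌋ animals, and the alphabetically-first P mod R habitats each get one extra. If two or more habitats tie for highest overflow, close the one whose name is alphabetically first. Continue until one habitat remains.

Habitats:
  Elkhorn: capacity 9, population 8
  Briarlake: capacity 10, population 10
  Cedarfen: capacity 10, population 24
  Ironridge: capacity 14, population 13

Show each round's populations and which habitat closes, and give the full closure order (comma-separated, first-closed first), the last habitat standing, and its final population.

Round 1: Briarlake=10 Cedarfen=24 Elkhorn=8 Ironridge=13 → close Cedarfen (overflow 14)
  24÷3 = 8 each, +1 to first 0
Round 2: Briarlake=18 Elkhorn=16 Ironridge=21 → close Briarlake (overflow 8)
  18÷2 = 9 each, +1 to first 0
Round 3: Elkhorn=25 Ironridge=30 → close Elkhorn (overflow 16)
  25÷1 = 25 each, +1 to first 0

Closure order: Cedarfen, Briarlake, Elkhorn
Last habitat: Ironridge with 55 animals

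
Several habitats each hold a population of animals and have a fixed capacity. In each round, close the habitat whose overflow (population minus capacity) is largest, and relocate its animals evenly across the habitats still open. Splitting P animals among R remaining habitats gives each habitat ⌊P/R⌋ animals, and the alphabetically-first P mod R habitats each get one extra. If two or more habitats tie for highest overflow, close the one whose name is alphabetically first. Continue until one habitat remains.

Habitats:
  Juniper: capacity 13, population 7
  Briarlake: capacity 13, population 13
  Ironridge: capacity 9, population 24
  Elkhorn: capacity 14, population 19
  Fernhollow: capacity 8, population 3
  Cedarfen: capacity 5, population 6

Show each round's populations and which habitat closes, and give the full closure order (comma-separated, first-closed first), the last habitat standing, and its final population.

Round 1: Briarlake=13 Cedarfen=6 Elkhorn=19 Fernhollow=3 Ironridge=24 Juniper=7 → close Ironridge (overflow 15)
  24÷5 = 4 each, +1 to first 4
Round 2: Briarlake=18 Cedarfen=11 Elkhorn=24 Fernhollow=8 Juniper=11 → close Elkhorn (overflow 10)
  24÷4 = 6 each, +1 to first 0
Round 3: Briarlake=24 Cedarfen=17 Fernhollow=14 Juniper=17 → close Cedarfen (overflow 12)
  17÷3 = 5 each, +1 to first 2
Round 4: Briarlake=30 Fernhollow=20 Juniper=22 → close Briarlake (overflow 17)
  30÷2 = 15 each, +1 to first 0
Round 5: Fernhollow=35 Juniper=37 → close Fernhollow (overflow 27)
  35÷1 = 35 each, +1 to first 0

Closure order: Ironridge, Elkhorn, Cedarfen, Briarlake, Fernhollow
Last habitat: Juniper with 72 animals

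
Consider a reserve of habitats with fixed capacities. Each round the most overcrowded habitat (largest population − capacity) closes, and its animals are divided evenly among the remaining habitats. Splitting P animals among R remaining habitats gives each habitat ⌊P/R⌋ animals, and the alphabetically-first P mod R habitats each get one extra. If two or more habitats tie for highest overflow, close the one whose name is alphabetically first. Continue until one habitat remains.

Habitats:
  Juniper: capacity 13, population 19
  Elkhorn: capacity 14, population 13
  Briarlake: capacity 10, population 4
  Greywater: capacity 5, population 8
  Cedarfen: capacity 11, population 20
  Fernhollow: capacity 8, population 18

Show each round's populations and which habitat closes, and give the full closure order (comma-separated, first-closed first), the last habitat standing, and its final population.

Closure order: Fernhollow, Cedarfen, Juniper, Greywater, Elkhorn
Last habitat: Briarlake with 82 animals

Round 1: Briarlake=4 Cedarfen=20 Elkhorn=13 Fernhollow=18 Greywater=8 Juniper=19 → close Fernhollow (overflow 10)
  18÷5 = 3 each, +1 to first 3
Round 2: Briarlake=8 Cedarfen=24 Elkhorn=17 Greywater=11 Juniper=22 → close Cedarfen (overflow 13)
  24÷4 = 6 each, +1 to first 0
Round 3: Briarlake=14 Elkhorn=23 Greywater=17 Juniper=28 → close Juniper (overflow 15)
  28÷3 = 9 each, +1 to first 1
Round 4: Briarlake=24 Elkhorn=32 Greywater=26 → close Greywater (overflow 21)
  26÷2 = 13 each, +1 to first 0
Round 5: Briarlake=37 Elkhorn=45 → close Elkhorn (overflow 31)
  45÷1 = 45 each, +1 to first 0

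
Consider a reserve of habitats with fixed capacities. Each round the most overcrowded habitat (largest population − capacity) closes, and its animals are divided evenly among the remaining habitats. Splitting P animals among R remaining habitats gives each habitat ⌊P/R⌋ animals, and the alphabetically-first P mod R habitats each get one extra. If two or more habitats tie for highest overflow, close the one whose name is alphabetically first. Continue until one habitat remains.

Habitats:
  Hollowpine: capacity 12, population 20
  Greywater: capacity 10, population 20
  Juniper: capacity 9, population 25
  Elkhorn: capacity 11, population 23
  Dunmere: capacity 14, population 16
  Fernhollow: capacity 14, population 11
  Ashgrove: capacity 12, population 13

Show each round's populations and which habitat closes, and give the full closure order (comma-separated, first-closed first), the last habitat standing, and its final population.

Round 1: Ashgrove=13 Dunmere=16 Elkhorn=23 Fernhollow=11 Greywater=20 Hollowpine=20 Juniper=25 → close Juniper (overflow 16)
  25÷6 = 4 each, +1 to first 1
Round 2: Ashgrove=18 Dunmere=20 Elkhorn=27 Fernhollow=15 Greywater=24 Hollowpine=24 → close Elkhorn (overflow 16)
  27÷5 = 5 each, +1 to first 2
Round 3: Ashgrove=24 Dunmere=26 Fernhollow=20 Greywater=29 Hollowpine=29 → close Greywater (overflow 19)
  29÷4 = 7 each, +1 to first 1
Round 4: Ashgrove=32 Dunmere=33 Fernhollow=27 Hollowpine=36 → close Hollowpine (overflow 24)
  36÷3 = 12 each, +1 to first 0
Round 5: Ashgrove=44 Dunmere=45 Fernhollow=39 → close Ashgrove (overflow 32)
  44÷2 = 22 each, +1 to first 0
Round 6: Dunmere=67 Fernhollow=61 → close Dunmere (overflow 53)
  67÷1 = 67 each, +1 to first 0

Closure order: Juniper, Elkhorn, Greywater, Hollowpine, Ashgrove, Dunmere
Last habitat: Fernhollow with 128 animals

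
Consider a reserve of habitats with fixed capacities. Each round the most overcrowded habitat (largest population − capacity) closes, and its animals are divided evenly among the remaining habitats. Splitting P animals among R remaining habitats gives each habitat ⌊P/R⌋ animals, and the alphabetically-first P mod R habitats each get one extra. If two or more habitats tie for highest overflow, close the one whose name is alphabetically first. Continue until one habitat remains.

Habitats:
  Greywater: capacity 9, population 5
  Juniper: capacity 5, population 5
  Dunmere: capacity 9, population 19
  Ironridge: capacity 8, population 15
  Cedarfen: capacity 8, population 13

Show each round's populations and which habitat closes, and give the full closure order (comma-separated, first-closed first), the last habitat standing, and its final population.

Round 1: Cedarfen=13 Dunmere=19 Greywater=5 Ironridge=15 Juniper=5 → close Dunmere (overflow 10)
  19÷4 = 4 each, +1 to first 3
Round 2: Cedarfen=18 Greywater=10 Ironridge=20 Juniper=9 → close Ironridge (overflow 12)
  20÷3 = 6 each, +1 to first 2
Round 3: Cedarfen=25 Greywater=17 Juniper=15 → close Cedarfen (overflow 17)
  25÷2 = 12 each, +1 to first 1
Round 4: Greywater=30 Juniper=27 → close Juniper (overflow 22)
  27÷1 = 27 each, +1 to first 0

Closure order: Dunmere, Ironridge, Cedarfen, Juniper
Last habitat: Greywater with 57 animals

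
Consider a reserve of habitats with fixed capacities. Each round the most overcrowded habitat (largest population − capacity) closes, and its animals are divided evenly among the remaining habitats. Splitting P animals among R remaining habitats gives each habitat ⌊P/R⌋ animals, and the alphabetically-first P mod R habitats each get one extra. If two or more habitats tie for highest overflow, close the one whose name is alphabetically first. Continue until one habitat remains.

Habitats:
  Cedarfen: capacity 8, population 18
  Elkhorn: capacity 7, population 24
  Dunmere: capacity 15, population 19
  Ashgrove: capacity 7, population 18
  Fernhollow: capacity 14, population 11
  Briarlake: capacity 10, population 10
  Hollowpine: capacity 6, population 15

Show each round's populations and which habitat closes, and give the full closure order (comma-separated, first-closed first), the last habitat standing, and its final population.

Round 1: Ashgrove=18 Briarlake=10 Cedarfen=18 Dunmere=19 Elkhorn=24 Fernhollow=11 Hollowpine=15 → close Elkhorn (overflow 17)
  24÷6 = 4 each, +1 to first 0
Round 2: Ashgrove=22 Briarlake=14 Cedarfen=22 Dunmere=23 Fernhollow=15 Hollowpine=19 → close Ashgrove (overflow 15)
  22÷5 = 4 each, +1 to first 2
Round 3: Briarlake=19 Cedarfen=27 Dunmere=27 Fernhollow=19 Hollowpine=23 → close Cedarfen (overflow 19)
  27÷4 = 6 each, +1 to first 3
Round 4: Briarlake=26 Dunmere=34 Fernhollow=26 Hollowpine=29 → close Hollowpine (overflow 23)
  29÷3 = 9 each, +1 to first 2
Round 5: Briarlake=36 Dunmere=44 Fernhollow=35 → close Dunmere (overflow 29)
  44÷2 = 22 each, +1 to first 0
Round 6: Briarlake=58 Fernhollow=57 → close Briarlake (overflow 48)
  58÷1 = 58 each, +1 to first 0

Closure order: Elkhorn, Ashgrove, Cedarfen, Hollowpine, Dunmere, Briarlake
Last habitat: Fernhollow with 115 animals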